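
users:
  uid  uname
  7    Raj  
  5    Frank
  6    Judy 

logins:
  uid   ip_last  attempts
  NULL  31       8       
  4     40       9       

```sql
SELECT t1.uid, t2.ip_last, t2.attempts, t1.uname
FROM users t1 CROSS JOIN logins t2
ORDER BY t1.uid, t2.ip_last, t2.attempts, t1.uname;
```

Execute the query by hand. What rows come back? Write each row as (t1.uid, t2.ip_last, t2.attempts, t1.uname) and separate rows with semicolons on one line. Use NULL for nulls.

(5, 31, 8, Frank); (5, 40, 9, Frank); (6, 31, 8, Judy); (6, 40, 9, Judy); (7, 31, 8, Raj); (7, 40, 9, Raj)

CROSS JOIN pairs every row of `users` with every row of `logins`: 3 × 2 = 6 rows.
After projecting and ordering:
t1.uid | t2.ip_last | t2.attempts | t1.uname
5 | 31 | 8 | Frank
5 | 40 | 9 | Frank
6 | 31 | 8 | Judy
6 | 40 | 9 | Judy
7 | 31 | 8 | Raj
7 | 40 | 9 | Raj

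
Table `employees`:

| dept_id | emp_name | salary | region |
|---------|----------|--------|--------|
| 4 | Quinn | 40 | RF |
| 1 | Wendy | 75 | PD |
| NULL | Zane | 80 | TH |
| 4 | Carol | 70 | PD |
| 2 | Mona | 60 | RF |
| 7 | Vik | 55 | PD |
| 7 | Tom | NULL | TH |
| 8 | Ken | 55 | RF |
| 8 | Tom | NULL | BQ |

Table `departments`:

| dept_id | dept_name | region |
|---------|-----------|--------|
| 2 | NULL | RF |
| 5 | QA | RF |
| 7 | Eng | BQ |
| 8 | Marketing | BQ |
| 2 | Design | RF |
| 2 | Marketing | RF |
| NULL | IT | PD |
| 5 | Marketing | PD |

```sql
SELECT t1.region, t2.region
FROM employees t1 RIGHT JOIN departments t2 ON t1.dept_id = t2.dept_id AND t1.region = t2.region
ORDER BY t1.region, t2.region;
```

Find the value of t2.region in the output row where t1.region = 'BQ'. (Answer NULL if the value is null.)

RIGHT JOIN keeps every row from `departments`; unmatched rows get NULL for `employees`'s columns.
Matching on t1.dept_id = t2.dept_id AND t1.region = t2.region. A NULL in a compared column never satisfies the condition.
- t1[0] dept_id=4, region=RF → no match.
- t1[1] dept_id=1, region=PD → no match.
- t1[2] dept_id=NULL, region=TH → no match.
- t1[3] dept_id=4, region=PD → no match.
- t1[4] dept_id=2, region=RF → 3 match(es) in t2 → 3 row(s).
- t1[5] dept_id=7, region=PD → no match.
- t1[6] dept_id=7, region=TH → no match.
- t1[7] dept_id=8, region=RF → no match.
- t1[8] dept_id=8, region=BQ → 1 match(es) in t2 → 1 row(s).
- plus 4 unmatched t2 row(s), each kept with NULL t1 columns.

BQ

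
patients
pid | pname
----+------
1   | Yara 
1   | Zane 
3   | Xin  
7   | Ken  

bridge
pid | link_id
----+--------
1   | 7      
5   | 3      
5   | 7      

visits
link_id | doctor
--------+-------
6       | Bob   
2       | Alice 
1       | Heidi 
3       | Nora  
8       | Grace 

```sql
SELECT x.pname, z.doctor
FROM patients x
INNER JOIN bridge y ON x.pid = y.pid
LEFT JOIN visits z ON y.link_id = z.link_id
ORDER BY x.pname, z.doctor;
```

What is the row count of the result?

2

Joins associate left-to-right: patients INNER JOIN bridge on pid gives 2 intermediate row(s).
Then LEFT JOIN `visits z` on link_id: each of those 2 rows is kept; rows whose y.link_id has no match in z get NULL for z's columns.
Result: 2 row(s).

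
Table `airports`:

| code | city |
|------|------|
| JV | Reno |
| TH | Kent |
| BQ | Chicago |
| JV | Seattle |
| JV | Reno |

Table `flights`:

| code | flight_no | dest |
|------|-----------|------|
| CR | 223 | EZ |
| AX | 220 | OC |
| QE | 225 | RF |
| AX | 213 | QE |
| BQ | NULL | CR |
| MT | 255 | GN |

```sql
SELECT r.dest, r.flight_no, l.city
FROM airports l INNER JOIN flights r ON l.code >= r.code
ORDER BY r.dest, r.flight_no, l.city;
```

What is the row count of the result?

21

INNER JOIN keeps only pairs where the ON condition holds.
Matching on l.code >= r.code.
Matched pairs: 21.
Total: 21 rows.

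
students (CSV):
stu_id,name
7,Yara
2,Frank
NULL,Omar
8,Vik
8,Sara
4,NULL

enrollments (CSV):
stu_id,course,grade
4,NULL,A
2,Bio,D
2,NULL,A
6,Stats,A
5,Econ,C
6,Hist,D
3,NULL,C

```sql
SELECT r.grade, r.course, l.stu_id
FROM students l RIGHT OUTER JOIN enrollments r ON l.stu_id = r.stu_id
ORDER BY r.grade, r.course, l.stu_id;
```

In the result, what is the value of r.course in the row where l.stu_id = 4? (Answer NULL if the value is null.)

RIGHT JOIN keeps every row from `enrollments`; unmatched rows get NULL for `students`'s columns.
Matching on l.stu_id = r.stu_id. A NULL in a compared column never satisfies the condition.
- l[0] stu_id=7 → no match.
- l[1] stu_id=2 → 2 match(es) in r → 2 row(s).
- l[2] stu_id=NULL → no match.
- l[3] stu_id=8 → no match.
- l[4] stu_id=8 → no match.
- l[5] stu_id=4 → 1 match(es) in r → 1 row(s).
- 4 row(s) from r found no l partner → padded with NULL.

NULL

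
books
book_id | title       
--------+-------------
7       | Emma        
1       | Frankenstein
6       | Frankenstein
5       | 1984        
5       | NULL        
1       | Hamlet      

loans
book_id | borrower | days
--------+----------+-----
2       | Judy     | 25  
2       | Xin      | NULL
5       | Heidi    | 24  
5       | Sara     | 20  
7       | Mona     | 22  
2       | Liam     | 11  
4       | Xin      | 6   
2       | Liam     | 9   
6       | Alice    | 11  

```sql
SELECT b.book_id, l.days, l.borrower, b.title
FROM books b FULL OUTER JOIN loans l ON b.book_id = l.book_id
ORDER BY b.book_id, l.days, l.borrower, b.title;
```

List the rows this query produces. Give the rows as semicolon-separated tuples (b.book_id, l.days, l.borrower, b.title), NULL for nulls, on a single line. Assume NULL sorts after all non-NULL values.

(1, NULL, NULL, Frankenstein); (1, NULL, NULL, Hamlet); (5, 20, Sara, 1984); (5, 20, Sara, NULL); (5, 24, Heidi, 1984); (5, 24, Heidi, NULL); (6, 11, Alice, Frankenstein); (7, 22, Mona, Emma); (NULL, 6, Xin, NULL); (NULL, 9, Liam, NULL); (NULL, 11, Liam, NULL); (NULL, 25, Judy, NULL); (NULL, NULL, Xin, NULL)

FULL OUTER JOIN keeps every row from both sides; unmatched rows get NULL for the other side's columns.
Matching on b.book_id = l.book_id.
- b (book_id=7) pairs with 1 row(s) of l.
- b (book_id=1) has no partner → padded with NULL.
- b (book_id=6) pairs with 1 row(s) of l.
- b (book_id=5) pairs with 2 row(s) of l.
- b (book_id=5) pairs with 2 row(s) of l.
- b (book_id=1) has no partner → padded with NULL.
- 5 row(s) from l found no b partner → padded with NULL.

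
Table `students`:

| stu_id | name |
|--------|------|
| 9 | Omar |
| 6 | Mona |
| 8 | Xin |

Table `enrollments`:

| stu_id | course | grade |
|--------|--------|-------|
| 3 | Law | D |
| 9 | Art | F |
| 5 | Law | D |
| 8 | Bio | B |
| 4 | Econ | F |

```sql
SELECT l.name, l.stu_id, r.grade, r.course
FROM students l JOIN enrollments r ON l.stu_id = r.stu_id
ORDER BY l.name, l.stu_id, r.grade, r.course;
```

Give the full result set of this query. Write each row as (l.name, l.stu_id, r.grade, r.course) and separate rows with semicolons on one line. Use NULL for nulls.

INNER JOIN keeps only pairs where the ON condition holds.
Matching on l.stu_id = r.stu_id.
Matched pairs: 2.

(Omar, 9, F, Art); (Xin, 8, B, Bio)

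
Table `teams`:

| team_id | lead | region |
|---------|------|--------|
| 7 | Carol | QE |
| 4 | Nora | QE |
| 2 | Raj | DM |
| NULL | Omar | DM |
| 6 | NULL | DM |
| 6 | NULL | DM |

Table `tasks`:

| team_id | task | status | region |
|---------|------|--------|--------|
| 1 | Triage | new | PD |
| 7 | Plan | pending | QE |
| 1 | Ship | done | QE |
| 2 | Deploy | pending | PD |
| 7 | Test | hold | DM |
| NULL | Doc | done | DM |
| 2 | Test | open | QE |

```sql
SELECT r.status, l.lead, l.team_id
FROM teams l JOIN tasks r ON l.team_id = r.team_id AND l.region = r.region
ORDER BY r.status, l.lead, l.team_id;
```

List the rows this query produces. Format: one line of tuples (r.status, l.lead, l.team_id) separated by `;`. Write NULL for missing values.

(pending, Carol, 7)

INNER JOIN keeps only pairs where the ON condition holds.
Matching on l.team_id = r.team_id AND l.region = r.region. A NULL in a compared column never satisfies the condition.
- l[0] team_id=7, region=QE → 1 match(es) in r → 1 row(s).
- l[1] team_id=4, region=QE → no match; dropped.
- l[2] team_id=2, region=DM → no match; dropped.
- l[3] team_id=NULL, region=DM → no match; dropped.
- l[4] team_id=6, region=DM → no match; dropped.
- l[5] team_id=6, region=DM → no match; dropped.
After projecting and ordering:
r.status | l.lead | l.team_id
pending | Carol | 7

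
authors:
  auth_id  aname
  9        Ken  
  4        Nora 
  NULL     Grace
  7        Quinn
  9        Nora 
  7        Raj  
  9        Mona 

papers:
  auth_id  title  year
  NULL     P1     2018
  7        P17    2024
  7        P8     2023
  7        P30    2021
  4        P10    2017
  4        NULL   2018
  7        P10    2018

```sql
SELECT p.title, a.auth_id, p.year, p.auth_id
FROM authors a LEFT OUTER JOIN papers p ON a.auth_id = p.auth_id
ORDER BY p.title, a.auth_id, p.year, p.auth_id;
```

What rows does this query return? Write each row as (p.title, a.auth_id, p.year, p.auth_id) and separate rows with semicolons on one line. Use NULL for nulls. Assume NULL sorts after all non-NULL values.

LEFT JOIN keeps every row from `authors`; unmatched rows get NULL for `papers`'s columns.
Matching on a.auth_id = p.auth_id. A NULL in a compared column never satisfies the condition.
- a row (auth_id=9): no match → kept, p columns NULL.
- a row (auth_id=4): matches 2 p row(s) → 2 output row(s).
- a row (auth_id=NULL): no match → kept, p columns NULL.
- a row (auth_id=7): matches 4 p row(s) → 4 output row(s).
- a row (auth_id=9): no match → kept, p columns NULL.
- a row (auth_id=7): matches 4 p row(s) → 4 output row(s).
- a row (auth_id=9): no match → kept, p columns NULL.

(P10, 4, 2017, 4); (P10, 7, 2018, 7); (P10, 7, 2018, 7); (P17, 7, 2024, 7); (P17, 7, 2024, 7); (P30, 7, 2021, 7); (P30, 7, 2021, 7); (P8, 7, 2023, 7); (P8, 7, 2023, 7); (NULL, 4, 2018, 4); (NULL, 9, NULL, NULL); (NULL, 9, NULL, NULL); (NULL, 9, NULL, NULL); (NULL, NULL, NULL, NULL)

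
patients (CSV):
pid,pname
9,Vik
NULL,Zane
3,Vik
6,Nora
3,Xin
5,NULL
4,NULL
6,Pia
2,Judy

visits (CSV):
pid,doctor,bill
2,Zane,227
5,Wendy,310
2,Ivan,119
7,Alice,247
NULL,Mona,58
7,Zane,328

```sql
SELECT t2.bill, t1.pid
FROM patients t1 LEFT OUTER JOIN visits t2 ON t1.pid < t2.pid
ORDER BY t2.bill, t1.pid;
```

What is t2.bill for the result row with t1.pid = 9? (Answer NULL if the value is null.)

NULL

LEFT JOIN keeps every row from `patients`; unmatched rows get NULL for `visits`'s columns.
Matching on t1.pid < t2.pid. A NULL in a compared column never satisfies the condition.
- pid=9: no t2 row matches, row kept with t2 columns NULL.
- pid=NULL: no t2 row matches, row kept with t2 columns NULL.
- pid=3: 3 matching t2 row(s), so 3 row(s) emitted.
- pid=6: 2 matching t2 row(s), so 2 row(s) emitted.
- pid=3: 3 matching t2 row(s), so 3 row(s) emitted.
- pid=5: 2 matching t2 row(s), so 2 row(s) emitted.
- pid=4: 3 matching t2 row(s), so 3 row(s) emitted.
- pid=6: 2 matching t2 row(s), so 2 row(s) emitted.
- pid=2: 3 matching t2 row(s), so 3 row(s) emitted.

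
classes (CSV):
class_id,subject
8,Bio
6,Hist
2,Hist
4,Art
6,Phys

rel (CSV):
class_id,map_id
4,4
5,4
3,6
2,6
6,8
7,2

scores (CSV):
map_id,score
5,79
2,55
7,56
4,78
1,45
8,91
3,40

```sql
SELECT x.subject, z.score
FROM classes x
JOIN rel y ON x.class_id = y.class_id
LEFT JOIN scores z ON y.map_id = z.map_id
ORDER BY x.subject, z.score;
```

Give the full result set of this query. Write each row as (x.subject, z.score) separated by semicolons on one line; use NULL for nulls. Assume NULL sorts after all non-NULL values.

(Art, 78); (Hist, 91); (Hist, NULL); (Phys, 91)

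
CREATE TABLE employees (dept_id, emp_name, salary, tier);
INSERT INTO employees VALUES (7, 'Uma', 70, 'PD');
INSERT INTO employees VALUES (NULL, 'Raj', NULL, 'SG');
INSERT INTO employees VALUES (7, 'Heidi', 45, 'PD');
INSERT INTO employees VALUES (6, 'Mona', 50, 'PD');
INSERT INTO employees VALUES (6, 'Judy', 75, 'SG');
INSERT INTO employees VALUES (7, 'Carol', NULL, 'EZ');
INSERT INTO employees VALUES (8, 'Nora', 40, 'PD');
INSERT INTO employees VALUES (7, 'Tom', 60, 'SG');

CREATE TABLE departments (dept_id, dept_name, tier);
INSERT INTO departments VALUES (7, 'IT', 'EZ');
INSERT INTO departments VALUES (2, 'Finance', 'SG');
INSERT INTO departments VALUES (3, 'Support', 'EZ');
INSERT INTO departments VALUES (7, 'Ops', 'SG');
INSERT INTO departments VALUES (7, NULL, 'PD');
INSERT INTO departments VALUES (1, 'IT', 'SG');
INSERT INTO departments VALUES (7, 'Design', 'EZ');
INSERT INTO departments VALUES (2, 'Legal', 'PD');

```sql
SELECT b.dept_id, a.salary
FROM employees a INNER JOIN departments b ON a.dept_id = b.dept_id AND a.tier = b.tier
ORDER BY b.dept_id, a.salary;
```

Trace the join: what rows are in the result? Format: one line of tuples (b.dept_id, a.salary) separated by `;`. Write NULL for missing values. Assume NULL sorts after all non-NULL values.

INNER JOIN keeps only pairs where the ON condition holds.
Matching on a.dept_id = b.dept_id AND a.tier = b.tier. A NULL in a compared column never satisfies the condition.
- a (dept_id=7, tier=PD) pairs with 1 row(s) of b.
- a (dept_id=NULL, tier=SG) has no partner → excluded.
- a (dept_id=7, tier=PD) pairs with 1 row(s) of b.
- a (dept_id=6, tier=PD) has no partner → excluded.
- a (dept_id=6, tier=SG) has no partner → excluded.
- a (dept_id=7, tier=EZ) pairs with 2 row(s) of b.
- a (dept_id=8, tier=PD) has no partner → excluded.
- a (dept_id=7, tier=SG) pairs with 1 row(s) of b.
After projecting and ordering:
b.dept_id | a.salary
7 | 45
7 | 60
7 | 70
7 | NULL
7 | NULL

(7, 45); (7, 60); (7, 70); (7, NULL); (7, NULL)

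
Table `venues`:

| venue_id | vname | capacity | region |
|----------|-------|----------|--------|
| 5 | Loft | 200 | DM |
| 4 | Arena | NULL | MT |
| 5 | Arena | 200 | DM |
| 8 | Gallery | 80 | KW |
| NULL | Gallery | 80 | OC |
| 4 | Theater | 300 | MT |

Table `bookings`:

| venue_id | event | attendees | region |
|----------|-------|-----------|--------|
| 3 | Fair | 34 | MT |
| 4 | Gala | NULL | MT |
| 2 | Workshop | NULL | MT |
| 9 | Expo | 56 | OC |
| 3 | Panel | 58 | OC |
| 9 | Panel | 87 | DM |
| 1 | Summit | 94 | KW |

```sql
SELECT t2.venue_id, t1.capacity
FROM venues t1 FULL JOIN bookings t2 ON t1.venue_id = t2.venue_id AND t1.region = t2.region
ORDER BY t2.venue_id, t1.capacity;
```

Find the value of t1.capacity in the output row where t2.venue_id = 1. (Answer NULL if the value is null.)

NULL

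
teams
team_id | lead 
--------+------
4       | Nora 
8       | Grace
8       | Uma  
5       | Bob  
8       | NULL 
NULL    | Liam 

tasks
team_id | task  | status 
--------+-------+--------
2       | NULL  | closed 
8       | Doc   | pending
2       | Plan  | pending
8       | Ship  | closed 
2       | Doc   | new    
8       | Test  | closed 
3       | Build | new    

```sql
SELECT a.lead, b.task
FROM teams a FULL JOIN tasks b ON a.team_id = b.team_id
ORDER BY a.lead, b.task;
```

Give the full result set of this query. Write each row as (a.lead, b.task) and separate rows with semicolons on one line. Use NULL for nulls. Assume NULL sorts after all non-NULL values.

(Bob, NULL); (Grace, Doc); (Grace, Ship); (Grace, Test); (Liam, NULL); (Nora, NULL); (Uma, Doc); (Uma, Ship); (Uma, Test); (NULL, Build); (NULL, Doc); (NULL, Doc); (NULL, Plan); (NULL, Ship); (NULL, Test); (NULL, NULL)

FULL OUTER JOIN keeps every row from both sides; unmatched rows get NULL for the other side's columns.
Matching on a.team_id = b.team_id. A NULL in a compared column never satisfies the condition.
- a[0] team_id=4 → no match; kept with NULLs on the b side.
- a[1] team_id=8 → 3 match(es) in b → 3 row(s).
- a[2] team_id=8 → 3 match(es) in b → 3 row(s).
- a[3] team_id=5 → no match; kept with NULLs on the b side.
- a[4] team_id=8 → 3 match(es) in b → 3 row(s).
- a[5] team_id=NULL → no match; kept with NULLs on the b side.
- 4 row(s) from b found no a partner → padded with NULL.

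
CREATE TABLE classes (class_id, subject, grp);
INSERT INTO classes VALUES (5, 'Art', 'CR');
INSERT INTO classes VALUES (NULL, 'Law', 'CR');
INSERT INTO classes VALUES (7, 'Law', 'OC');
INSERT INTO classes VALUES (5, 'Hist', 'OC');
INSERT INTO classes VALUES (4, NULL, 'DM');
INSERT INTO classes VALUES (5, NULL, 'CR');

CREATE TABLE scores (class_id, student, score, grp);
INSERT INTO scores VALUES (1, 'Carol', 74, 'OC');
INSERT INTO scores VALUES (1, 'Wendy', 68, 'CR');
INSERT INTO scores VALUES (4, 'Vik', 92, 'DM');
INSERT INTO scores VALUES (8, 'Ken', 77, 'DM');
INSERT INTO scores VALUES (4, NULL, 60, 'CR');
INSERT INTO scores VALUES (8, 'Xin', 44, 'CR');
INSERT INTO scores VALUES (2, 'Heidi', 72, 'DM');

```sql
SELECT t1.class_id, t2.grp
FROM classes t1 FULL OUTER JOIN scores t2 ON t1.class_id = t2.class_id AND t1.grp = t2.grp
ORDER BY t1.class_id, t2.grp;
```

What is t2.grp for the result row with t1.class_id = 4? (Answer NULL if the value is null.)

DM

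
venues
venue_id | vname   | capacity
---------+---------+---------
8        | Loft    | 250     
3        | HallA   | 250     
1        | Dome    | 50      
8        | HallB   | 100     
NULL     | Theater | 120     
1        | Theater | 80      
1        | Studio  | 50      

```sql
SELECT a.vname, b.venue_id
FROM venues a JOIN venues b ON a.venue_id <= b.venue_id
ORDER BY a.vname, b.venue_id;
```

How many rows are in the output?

25

INNER JOIN keeps only pairs where the ON condition holds.
Matching on a.venue_id <= b.venue_id. A NULL in a compared column never satisfies the condition.
- a[0] venue_id=8 → 2 match(es) in b → 2 row(s).
- a[1] venue_id=3 → 3 match(es) in b → 3 row(s).
- a[2] venue_id=1 → 6 match(es) in b → 6 row(s).
- a[3] venue_id=8 → 2 match(es) in b → 2 row(s).
- a[4] venue_id=NULL → no match; dropped.
- a[5] venue_id=1 → 6 match(es) in b → 6 row(s).
- a[6] venue_id=1 → 6 match(es) in b → 6 row(s).
Total: 25 rows.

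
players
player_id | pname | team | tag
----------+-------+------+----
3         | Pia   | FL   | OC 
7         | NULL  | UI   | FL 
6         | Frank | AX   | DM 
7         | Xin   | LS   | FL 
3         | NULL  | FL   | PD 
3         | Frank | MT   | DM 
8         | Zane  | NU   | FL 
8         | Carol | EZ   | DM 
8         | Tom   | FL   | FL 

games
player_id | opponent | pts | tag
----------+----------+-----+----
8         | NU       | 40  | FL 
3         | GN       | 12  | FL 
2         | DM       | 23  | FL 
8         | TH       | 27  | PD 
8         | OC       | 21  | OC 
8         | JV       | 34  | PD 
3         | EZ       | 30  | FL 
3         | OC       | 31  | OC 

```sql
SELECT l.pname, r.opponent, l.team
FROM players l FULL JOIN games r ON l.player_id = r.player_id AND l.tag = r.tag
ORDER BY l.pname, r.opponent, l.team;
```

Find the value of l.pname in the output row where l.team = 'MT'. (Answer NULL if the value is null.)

Frank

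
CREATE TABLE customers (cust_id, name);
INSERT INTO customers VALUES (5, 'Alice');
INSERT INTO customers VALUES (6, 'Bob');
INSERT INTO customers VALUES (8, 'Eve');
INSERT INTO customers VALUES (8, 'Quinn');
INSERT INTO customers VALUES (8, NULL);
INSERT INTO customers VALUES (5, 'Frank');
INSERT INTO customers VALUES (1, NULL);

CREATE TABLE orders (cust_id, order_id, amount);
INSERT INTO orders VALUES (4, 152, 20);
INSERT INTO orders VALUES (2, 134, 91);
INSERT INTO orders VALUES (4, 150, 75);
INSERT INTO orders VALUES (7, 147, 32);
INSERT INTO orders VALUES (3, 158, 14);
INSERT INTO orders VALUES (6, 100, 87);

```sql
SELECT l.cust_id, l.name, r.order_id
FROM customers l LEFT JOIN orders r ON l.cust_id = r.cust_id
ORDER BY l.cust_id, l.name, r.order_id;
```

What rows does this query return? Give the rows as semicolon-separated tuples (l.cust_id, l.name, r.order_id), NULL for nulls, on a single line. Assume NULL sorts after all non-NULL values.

LEFT JOIN keeps every row from `customers`; unmatched rows get NULL for `orders`'s columns.
Matching on l.cust_id = r.cust_id.
- l[0] cust_id=5 → no match; kept with NULLs on the r side.
- l[1] cust_id=6 → 1 match(es) in r → 1 row(s).
- l[2] cust_id=8 → no match; kept with NULLs on the r side.
- l[3] cust_id=8 → no match; kept with NULLs on the r side.
- l[4] cust_id=8 → no match; kept with NULLs on the r side.
- l[5] cust_id=5 → no match; kept with NULLs on the r side.
- l[6] cust_id=1 → no match; kept with NULLs on the r side.
After projecting and ordering:
l.cust_id | l.name | r.order_id
1 | NULL | NULL
5 | Alice | NULL
5 | Frank | NULL
6 | Bob | 100
8 | Eve | NULL
8 | Quinn | NULL
8 | NULL | NULL

(1, NULL, NULL); (5, Alice, NULL); (5, Frank, NULL); (6, Bob, 100); (8, Eve, NULL); (8, Quinn, NULL); (8, NULL, NULL)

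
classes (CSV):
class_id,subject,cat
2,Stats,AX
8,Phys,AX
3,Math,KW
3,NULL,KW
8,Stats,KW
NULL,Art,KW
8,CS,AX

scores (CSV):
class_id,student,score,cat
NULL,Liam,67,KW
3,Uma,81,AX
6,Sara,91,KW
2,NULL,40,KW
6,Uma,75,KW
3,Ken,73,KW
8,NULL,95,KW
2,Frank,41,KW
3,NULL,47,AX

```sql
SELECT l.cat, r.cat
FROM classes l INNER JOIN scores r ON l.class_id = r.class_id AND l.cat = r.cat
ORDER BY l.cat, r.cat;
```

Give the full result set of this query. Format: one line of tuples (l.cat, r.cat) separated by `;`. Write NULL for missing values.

(KW, KW); (KW, KW); (KW, KW)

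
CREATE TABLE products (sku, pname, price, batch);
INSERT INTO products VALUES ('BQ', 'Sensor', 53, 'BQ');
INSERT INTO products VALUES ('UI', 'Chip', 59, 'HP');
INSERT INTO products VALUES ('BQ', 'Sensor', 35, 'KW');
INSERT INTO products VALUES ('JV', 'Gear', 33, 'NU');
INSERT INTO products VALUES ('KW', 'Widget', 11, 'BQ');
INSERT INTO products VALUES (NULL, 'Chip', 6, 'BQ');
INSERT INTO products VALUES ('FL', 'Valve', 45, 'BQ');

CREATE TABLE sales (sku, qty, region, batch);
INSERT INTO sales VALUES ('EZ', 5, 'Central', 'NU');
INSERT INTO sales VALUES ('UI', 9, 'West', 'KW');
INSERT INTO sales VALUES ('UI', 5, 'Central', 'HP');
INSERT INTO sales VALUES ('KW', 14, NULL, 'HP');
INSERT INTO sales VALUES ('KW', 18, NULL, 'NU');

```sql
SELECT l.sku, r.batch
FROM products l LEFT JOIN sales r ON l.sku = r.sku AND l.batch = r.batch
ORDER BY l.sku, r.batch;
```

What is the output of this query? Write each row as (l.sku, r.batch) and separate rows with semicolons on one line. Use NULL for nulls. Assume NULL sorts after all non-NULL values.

LEFT JOIN keeps every row from `products`; unmatched rows get NULL for `sales`'s columns.
Matching on l.sku = r.sku AND l.batch = r.batch. A NULL in a compared column never satisfies the condition.
- l[0] sku=BQ, batch=BQ → no match; kept with NULLs on the r side.
- l[1] sku=UI, batch=HP → 1 match(es) in r → 1 row(s).
- l[2] sku=BQ, batch=KW → no match; kept with NULLs on the r side.
- l[3] sku=JV, batch=NU → no match; kept with NULLs on the r side.
- l[4] sku=KW, batch=BQ → no match; kept with NULLs on the r side.
- l[5] sku=NULL, batch=BQ → no match; kept with NULLs on the r side.
- l[6] sku=FL, batch=BQ → no match; kept with NULLs on the r side.
After projecting and ordering:
l.sku | r.batch
BQ | NULL
BQ | NULL
FL | NULL
JV | NULL
KW | NULL
UI | HP
NULL | NULL

(BQ, NULL); (BQ, NULL); (FL, NULL); (JV, NULL); (KW, NULL); (UI, HP); (NULL, NULL)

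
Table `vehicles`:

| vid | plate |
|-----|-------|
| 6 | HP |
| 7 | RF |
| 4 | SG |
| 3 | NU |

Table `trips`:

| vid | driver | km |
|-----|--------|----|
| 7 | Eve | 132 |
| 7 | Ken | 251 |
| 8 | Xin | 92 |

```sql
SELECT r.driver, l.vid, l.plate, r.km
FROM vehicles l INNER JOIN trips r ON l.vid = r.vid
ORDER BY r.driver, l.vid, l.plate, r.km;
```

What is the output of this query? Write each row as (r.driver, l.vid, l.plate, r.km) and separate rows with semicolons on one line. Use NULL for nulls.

(Eve, 7, RF, 132); (Ken, 7, RF, 251)

INNER JOIN keeps only pairs where the ON condition holds.
Matching on l.vid = r.vid.
Matched pairs: 2.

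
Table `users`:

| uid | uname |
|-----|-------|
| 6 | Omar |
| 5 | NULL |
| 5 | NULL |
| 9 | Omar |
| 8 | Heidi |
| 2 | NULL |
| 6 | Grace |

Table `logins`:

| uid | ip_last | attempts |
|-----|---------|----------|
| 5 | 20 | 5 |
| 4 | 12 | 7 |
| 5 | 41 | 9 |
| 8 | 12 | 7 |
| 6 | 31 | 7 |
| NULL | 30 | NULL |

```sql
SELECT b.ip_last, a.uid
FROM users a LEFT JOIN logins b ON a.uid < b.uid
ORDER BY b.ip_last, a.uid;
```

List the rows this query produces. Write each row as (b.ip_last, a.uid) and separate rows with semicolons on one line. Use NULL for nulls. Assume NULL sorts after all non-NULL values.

(12, 2); (12, 2); (12, 5); (12, 5); (12, 6); (12, 6); (20, 2); (31, 2); (31, 5); (31, 5); (41, 2); (NULL, 8); (NULL, 9)

LEFT JOIN keeps every row from `users`; unmatched rows get NULL for `logins`'s columns.
Matching on a.uid < b.uid. A NULL in a compared column never satisfies the condition.
- uid=6: 1 matching b row(s), so 1 row(s) emitted.
- uid=5: 2 matching b row(s), so 2 row(s) emitted.
- uid=5: 2 matching b row(s), so 2 row(s) emitted.
- uid=9: no b row matches, row kept with b columns NULL.
- uid=8: no b row matches, row kept with b columns NULL.
- uid=2: 5 matching b row(s), so 5 row(s) emitted.
- uid=6: 1 matching b row(s), so 1 row(s) emitted.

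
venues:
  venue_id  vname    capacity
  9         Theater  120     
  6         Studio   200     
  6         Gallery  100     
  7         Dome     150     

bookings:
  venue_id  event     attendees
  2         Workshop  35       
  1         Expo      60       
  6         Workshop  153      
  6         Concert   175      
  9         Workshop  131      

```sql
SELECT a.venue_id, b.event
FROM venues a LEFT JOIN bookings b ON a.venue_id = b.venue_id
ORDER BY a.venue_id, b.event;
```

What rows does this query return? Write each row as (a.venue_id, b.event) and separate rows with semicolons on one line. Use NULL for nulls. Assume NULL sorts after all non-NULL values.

(6, Concert); (6, Concert); (6, Workshop); (6, Workshop); (7, NULL); (9, Workshop)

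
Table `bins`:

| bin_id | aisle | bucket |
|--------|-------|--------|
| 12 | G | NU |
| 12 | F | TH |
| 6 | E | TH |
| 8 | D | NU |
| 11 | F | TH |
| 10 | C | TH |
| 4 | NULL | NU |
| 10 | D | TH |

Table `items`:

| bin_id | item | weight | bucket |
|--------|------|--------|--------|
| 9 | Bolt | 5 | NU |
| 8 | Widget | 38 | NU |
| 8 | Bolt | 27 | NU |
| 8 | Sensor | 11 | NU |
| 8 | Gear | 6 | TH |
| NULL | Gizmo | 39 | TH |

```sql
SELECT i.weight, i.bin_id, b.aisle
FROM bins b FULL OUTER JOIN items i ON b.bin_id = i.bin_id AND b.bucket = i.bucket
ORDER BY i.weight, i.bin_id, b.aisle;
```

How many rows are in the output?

13

FULL OUTER JOIN keeps every row from both sides; unmatched rows get NULL for the other side's columns.
Matching on b.bin_id = i.bin_id AND b.bucket = i.bucket. A NULL in a compared column never satisfies the condition.
Matched pairs: 3; unmatched b rows kept: 7; unmatched i rows kept: 3.
Total: 3 matched + 10 padded = 13 rows.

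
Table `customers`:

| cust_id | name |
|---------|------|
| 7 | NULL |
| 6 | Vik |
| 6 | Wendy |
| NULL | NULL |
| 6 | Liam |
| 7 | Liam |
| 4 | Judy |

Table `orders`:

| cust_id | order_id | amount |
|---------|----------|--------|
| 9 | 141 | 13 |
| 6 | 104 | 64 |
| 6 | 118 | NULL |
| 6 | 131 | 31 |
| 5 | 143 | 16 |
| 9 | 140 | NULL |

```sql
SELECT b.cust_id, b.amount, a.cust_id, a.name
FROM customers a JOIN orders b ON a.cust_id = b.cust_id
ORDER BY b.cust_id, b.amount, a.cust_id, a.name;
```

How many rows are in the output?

INNER JOIN keeps only pairs where the ON condition holds.
Matching on a.cust_id = b.cust_id. A NULL in a compared column never satisfies the condition.
- a[0] cust_id=7 → no match; dropped.
- a[1] cust_id=6 → 3 match(es) in b → 3 row(s).
- a[2] cust_id=6 → 3 match(es) in b → 3 row(s).
- a[3] cust_id=NULL → no match; dropped.
- a[4] cust_id=6 → 3 match(es) in b → 3 row(s).
- a[5] cust_id=7 → no match; dropped.
- a[6] cust_id=4 → no match; dropped.
Total: 9 rows.

9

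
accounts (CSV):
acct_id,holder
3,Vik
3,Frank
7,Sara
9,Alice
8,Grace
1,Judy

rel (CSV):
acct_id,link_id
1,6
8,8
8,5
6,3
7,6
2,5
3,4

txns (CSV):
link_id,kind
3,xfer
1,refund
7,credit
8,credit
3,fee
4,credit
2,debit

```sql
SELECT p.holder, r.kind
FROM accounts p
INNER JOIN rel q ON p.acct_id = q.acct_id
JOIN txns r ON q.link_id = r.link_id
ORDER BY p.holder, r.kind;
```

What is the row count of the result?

Evaluate left to right. First `accounts p INNER JOIN rel q` on acct_id: 6 row(s).
Then INNER JOIN `txns r` on link_id: keep only rows whose q.link_id appears in r.
Result: 3 row(s).

3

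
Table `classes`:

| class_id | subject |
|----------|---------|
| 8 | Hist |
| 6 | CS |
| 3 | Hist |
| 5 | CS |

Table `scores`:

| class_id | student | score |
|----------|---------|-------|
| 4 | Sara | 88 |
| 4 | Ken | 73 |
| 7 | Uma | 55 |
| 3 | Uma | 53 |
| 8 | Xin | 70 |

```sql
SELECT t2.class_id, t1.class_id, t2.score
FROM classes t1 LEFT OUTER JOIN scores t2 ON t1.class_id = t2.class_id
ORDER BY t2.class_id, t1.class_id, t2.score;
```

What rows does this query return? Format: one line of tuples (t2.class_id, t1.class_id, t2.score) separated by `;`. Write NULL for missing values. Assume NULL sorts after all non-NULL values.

LEFT JOIN keeps every row from `classes`; unmatched rows get NULL for `scores`'s columns.
Matching on t1.class_id = t2.class_id.
- t1 (class_id=8) pairs with 1 row(s) of t2.
- t1 (class_id=6) has no partner → padded with NULL.
- t1 (class_id=3) pairs with 1 row(s) of t2.
- t1 (class_id=5) has no partner → padded with NULL.
After projecting and ordering:
t2.class_id | t1.class_id | t2.score
3 | 3 | 53
8 | 8 | 70
NULL | 5 | NULL
NULL | 6 | NULL

(3, 3, 53); (8, 8, 70); (NULL, 5, NULL); (NULL, 6, NULL)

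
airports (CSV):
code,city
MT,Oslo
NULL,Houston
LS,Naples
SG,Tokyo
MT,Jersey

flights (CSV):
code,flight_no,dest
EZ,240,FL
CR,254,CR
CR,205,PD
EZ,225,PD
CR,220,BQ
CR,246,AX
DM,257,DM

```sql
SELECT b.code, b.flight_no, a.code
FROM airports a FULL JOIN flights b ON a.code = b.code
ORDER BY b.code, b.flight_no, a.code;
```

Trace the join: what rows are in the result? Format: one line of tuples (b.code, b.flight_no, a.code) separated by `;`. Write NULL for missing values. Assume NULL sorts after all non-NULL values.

FULL OUTER JOIN keeps every row from both sides; unmatched rows get NULL for the other side's columns.
Matching on a.code = b.code. A NULL in a compared column never satisfies the condition.
Matched pairs: 0; unmatched a rows kept: 5; unmatched b rows kept: 7.

(CR, 205, NULL); (CR, 220, NULL); (CR, 246, NULL); (CR, 254, NULL); (DM, 257, NULL); (EZ, 225, NULL); (EZ, 240, NULL); (NULL, NULL, LS); (NULL, NULL, MT); (NULL, NULL, MT); (NULL, NULL, SG); (NULL, NULL, NULL)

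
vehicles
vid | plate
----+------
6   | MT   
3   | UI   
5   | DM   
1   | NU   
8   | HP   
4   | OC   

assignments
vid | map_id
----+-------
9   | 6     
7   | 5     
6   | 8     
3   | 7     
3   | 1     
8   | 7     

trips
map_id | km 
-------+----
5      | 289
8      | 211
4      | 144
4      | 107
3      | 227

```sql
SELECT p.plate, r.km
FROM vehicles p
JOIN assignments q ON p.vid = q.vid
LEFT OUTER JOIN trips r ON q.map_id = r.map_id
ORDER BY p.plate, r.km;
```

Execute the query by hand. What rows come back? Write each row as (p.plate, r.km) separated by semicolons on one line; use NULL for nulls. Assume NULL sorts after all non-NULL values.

Joins associate left-to-right: vehicles INNER JOIN assignments on vid gives 4 intermediate row(s).
Then LEFT JOIN `trips r` on map_id: each of those 4 rows is kept; rows whose q.map_id has no match in r get NULL for r's columns.

(HP, NULL); (MT, 211); (UI, NULL); (UI, NULL)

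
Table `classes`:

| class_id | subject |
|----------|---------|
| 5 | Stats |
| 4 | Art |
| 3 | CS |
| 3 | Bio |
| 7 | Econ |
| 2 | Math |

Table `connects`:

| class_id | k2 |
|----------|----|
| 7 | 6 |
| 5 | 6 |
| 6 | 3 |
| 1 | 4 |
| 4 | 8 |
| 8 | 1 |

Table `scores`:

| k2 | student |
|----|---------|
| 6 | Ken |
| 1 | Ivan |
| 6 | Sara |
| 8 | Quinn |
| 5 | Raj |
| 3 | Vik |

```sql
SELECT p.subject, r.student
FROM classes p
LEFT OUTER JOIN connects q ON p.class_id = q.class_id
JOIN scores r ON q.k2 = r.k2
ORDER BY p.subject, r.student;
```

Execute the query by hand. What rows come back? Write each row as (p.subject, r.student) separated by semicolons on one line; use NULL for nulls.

(Art, Quinn); (Econ, Ken); (Econ, Sara); (Stats, Ken); (Stats, Sara)

Joins associate left-to-right: classes LEFT JOIN connects on class_id gives 6 intermediate row(s).
Then INNER JOIN `scores r` on k2: keep only rows whose q.k2 appears in r.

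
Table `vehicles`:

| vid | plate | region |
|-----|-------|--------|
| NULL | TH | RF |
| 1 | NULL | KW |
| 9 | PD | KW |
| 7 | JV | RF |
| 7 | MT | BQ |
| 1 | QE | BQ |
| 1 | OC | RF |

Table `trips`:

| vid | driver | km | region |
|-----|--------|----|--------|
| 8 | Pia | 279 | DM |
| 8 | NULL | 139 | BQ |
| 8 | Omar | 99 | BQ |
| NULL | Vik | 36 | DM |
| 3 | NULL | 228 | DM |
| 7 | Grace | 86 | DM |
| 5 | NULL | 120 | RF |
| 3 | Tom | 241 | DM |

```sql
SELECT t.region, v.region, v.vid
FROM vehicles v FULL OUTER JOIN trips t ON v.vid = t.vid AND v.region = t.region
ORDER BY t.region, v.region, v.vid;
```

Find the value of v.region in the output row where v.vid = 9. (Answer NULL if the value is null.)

FULL OUTER JOIN keeps every row from both sides; unmatched rows get NULL for the other side's columns.
Matching on v.vid = t.vid AND v.region = t.region. A NULL in a compared column never satisfies the condition.
- v row (vid=NULL, region=RF): no match → kept, t columns NULL.
- v row (vid=1, region=KW): no match → kept, t columns NULL.
- v row (vid=9, region=KW): no match → kept, t columns NULL.
- v row (vid=7, region=RF): no match → kept, t columns NULL.
- v row (vid=7, region=BQ): no match → kept, t columns NULL.
- v row (vid=1, region=BQ): no match → kept, t columns NULL.
- v row (vid=1, region=RF): no match → kept, t columns NULL.
- plus 8 unmatched t row(s), each kept with NULL v columns.

KW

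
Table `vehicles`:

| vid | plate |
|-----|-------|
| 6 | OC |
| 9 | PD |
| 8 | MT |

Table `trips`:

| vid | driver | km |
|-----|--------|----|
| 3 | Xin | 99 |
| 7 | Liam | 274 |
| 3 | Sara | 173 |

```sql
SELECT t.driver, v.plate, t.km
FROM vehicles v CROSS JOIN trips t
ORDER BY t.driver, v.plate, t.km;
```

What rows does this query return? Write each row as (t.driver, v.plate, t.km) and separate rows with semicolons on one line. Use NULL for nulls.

(Liam, MT, 274); (Liam, OC, 274); (Liam, PD, 274); (Sara, MT, 173); (Sara, OC, 173); (Sara, PD, 173); (Xin, MT, 99); (Xin, OC, 99); (Xin, PD, 99)

CROSS JOIN pairs every row of `vehicles` with every row of `trips`: 3 × 3 = 9 rows.
After projecting and ordering:
t.driver | v.plate | t.km
Liam | MT | 274
Liam | OC | 274
Liam | PD | 274
Sara | MT | 173
Sara | OC | 173
Sara | PD | 173
Xin | MT | 99
Xin | OC | 99
Xin | PD | 99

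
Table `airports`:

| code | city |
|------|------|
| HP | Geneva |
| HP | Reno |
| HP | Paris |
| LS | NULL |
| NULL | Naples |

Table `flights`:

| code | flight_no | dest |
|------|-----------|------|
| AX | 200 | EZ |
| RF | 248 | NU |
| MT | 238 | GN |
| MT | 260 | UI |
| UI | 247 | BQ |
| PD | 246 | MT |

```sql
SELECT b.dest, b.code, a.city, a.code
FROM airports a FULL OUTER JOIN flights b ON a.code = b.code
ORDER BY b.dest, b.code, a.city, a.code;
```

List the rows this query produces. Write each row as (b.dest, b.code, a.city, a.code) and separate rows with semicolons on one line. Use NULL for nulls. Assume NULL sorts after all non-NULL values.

(BQ, UI, NULL, NULL); (EZ, AX, NULL, NULL); (GN, MT, NULL, NULL); (MT, PD, NULL, NULL); (NU, RF, NULL, NULL); (UI, MT, NULL, NULL); (NULL, NULL, Geneva, HP); (NULL, NULL, Naples, NULL); (NULL, NULL, Paris, HP); (NULL, NULL, Reno, HP); (NULL, NULL, NULL, LS)

FULL OUTER JOIN keeps every row from both sides; unmatched rows get NULL for the other side's columns.
Matching on a.code = b.code. A NULL in a compared column never satisfies the condition.
- a[0] code=HP → no match; kept with NULLs on the b side.
- a[1] code=HP → no match; kept with NULLs on the b side.
- a[2] code=HP → no match; kept with NULLs on the b side.
- a[3] code=LS → no match; kept with NULLs on the b side.
- a[4] code=NULL → no match; kept with NULLs on the b side.
- 6 row(s) from b found no a partner → padded with NULL.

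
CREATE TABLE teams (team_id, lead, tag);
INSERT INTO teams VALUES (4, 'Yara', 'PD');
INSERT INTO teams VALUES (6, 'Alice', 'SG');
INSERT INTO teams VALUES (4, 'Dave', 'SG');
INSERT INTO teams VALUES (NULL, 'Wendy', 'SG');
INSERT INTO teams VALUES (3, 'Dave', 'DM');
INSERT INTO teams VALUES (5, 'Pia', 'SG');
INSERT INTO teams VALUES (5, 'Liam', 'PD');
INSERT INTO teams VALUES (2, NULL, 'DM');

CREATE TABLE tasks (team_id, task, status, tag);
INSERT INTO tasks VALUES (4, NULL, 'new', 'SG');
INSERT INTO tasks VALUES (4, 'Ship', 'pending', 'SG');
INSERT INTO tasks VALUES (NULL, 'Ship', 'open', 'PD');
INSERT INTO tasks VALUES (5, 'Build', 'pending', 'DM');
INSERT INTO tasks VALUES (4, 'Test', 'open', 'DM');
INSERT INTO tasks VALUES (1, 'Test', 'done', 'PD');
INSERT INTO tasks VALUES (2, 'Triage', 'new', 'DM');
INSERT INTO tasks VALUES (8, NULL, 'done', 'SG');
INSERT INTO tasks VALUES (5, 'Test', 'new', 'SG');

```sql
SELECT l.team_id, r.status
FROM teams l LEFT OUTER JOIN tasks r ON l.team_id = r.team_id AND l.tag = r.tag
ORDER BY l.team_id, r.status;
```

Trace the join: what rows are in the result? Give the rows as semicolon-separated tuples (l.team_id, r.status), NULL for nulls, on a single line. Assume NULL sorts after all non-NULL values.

(2, new); (3, NULL); (4, new); (4, pending); (4, NULL); (5, new); (5, NULL); (6, NULL); (NULL, NULL)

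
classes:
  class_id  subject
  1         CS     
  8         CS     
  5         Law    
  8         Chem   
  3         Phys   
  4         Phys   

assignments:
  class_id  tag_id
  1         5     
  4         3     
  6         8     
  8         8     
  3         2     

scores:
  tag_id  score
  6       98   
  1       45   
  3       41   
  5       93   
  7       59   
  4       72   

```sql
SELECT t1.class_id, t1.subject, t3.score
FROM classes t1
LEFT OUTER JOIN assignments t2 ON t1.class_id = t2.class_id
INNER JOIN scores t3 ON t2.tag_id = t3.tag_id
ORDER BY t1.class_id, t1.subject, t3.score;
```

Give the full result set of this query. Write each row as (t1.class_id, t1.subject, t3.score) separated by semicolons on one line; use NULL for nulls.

Step 1 — t1 LEFT JOIN t2 on class_id → 6 row(s).
Then INNER JOIN `scores t3` on tag_id: keep only rows whose t2.tag_id appears in t3.

(1, CS, 93); (4, Phys, 41)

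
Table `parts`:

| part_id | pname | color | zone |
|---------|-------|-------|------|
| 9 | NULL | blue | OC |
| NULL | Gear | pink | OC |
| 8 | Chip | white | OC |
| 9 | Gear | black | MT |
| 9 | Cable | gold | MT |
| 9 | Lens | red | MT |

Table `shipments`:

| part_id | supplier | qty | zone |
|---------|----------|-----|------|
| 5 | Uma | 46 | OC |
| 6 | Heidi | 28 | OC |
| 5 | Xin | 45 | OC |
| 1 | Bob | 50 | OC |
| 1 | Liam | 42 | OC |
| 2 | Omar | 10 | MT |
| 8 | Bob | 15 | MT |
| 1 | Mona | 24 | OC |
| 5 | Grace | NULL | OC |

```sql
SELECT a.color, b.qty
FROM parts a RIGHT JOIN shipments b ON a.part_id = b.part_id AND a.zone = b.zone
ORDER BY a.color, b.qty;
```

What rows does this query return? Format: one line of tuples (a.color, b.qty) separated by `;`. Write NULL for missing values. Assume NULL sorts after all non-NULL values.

(NULL, 10); (NULL, 15); (NULL, 24); (NULL, 28); (NULL, 42); (NULL, 45); (NULL, 46); (NULL, 50); (NULL, NULL)

RIGHT JOIN keeps every row from `shipments`; unmatched rows get NULL for `parts`'s columns.
Matching on a.part_id = b.part_id AND a.zone = b.zone. A NULL in a compared column never satisfies the condition.
- a (part_id=9, zone=OC) has no partner in b.
- a (part_id=NULL, zone=OC) has no partner in b.
- a (part_id=8, zone=OC) has no partner in b.
- a (part_id=9, zone=MT) has no partner in b.
- a (part_id=9, zone=MT) has no partner in b.
- a (part_id=9, zone=MT) has no partner in b.
- plus 9 unmatched b row(s), each kept with NULL a columns.
After projecting and ordering:
a.color | b.qty
NULL | 10
NULL | 15
NULL | 24
NULL | 28
NULL | 42
NULL | 45
NULL | 46
NULL | 50
NULL | NULL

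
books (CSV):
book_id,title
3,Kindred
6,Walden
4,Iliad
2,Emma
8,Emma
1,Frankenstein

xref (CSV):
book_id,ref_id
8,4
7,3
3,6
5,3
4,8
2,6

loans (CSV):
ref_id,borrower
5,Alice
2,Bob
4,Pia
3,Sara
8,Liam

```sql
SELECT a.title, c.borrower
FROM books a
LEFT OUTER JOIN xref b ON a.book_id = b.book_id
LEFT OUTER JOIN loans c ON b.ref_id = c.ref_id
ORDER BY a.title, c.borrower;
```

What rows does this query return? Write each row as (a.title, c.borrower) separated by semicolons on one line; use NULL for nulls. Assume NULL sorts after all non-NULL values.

Joins associate left-to-right: books LEFT JOIN xref on book_id gives 6 intermediate row(s).
Then LEFT JOIN `loans c` on ref_id: each of those 6 rows is kept; rows whose b.ref_id has no match in c get NULL for c's columns.

(Emma, Pia); (Emma, NULL); (Frankenstein, NULL); (Iliad, Liam); (Kindred, NULL); (Walden, NULL)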